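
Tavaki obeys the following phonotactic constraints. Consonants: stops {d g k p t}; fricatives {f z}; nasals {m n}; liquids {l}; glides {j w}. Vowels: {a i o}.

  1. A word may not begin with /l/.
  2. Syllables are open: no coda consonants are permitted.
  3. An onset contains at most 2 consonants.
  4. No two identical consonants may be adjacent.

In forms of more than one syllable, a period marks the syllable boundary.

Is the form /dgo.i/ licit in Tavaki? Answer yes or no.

/dgo.i/ — σ1 onset /dg/ (2C), coda /∅/ ok; σ2 onset /∅/, coda /∅/ ok → licit

yes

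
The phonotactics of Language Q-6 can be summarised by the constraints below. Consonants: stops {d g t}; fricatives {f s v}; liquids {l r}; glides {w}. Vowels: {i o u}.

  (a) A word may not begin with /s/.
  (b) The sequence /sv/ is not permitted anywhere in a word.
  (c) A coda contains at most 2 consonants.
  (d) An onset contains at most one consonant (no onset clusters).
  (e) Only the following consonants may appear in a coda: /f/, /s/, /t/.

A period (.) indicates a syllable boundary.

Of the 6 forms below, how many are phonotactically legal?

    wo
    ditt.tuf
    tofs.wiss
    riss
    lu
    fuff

6

wo — σ1 onset /w/, coda /∅/ ok → phonotactically legal
ditt.tuf — σ1 onset /d/, coda /tt/ (2C) ok; σ2 onset /t/, coda /f/ ok → phonotactically legal
tofs.wiss — σ1 onset /t/, coda /fs/ (2C) ok; σ2 onset /w/, coda /ss/ (2C) ok → phonotactically legal
riss — σ1 onset /r/, coda /ss/ (2C) ok → phonotactically legal
lu — σ1 onset /l/, coda /∅/ ok → phonotactically legal
fuff — σ1 onset /f/, coda /ff/ (2C) ok → phonotactically legal
Phonotactically legal: wo, ditt.tuf, tofs.wiss, riss, lu, fuff → 6.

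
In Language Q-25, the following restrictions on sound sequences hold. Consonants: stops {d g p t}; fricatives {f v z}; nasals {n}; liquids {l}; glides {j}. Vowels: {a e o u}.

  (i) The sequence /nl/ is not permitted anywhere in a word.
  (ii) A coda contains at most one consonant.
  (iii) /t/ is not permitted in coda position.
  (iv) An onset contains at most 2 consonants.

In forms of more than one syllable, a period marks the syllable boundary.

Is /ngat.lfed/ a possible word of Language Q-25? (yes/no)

no

/ngat.lfed/ — violates constraint (iii): syllable 1 coda contains /t/ → phonotactically illegal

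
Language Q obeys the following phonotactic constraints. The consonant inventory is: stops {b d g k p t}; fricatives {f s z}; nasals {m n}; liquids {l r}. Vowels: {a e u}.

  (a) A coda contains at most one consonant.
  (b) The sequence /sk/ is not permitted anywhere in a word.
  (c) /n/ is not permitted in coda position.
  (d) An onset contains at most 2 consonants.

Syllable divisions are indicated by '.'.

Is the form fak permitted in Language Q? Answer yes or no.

yes

fak — σ1 onset /f/, coda /k/ ok → permitted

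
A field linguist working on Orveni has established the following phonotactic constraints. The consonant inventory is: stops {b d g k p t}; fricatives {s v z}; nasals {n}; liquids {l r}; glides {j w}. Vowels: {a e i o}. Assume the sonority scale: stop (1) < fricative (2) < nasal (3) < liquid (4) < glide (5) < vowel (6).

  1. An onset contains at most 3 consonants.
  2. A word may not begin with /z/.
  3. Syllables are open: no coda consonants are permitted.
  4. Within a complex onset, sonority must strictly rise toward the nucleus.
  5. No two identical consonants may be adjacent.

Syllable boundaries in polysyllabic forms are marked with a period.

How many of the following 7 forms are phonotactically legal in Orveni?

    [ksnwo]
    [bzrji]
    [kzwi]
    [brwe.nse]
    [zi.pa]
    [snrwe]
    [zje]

[ksnwo] — violates constraint 1: syllable 1 onset /ksnw/ has 4 consonants (> 3) → phonotactically illegal
[bzrji] — violates constraint 1: syllable 1 onset /bzrj/ has 4 consonants (> 3) → phonotactically illegal
[kzwi] — σ1 onset /kzw/ (1→2→5 rises), coda /∅/ ok → phonotactically legal
[brwe.nse] — violates constraint 4: syllable 2 onset /ns/: /n/ (nasal, 3) → /s/ (fricative, 2) does not rise → phonotactically illegal
[zi.pa] — violates constraint 2: word begins with /z/ → phonotactically illegal
[snrwe] — violates constraint 1: syllable 1 onset /snrw/ has 4 consonants (> 3) → phonotactically illegal
[zje] — violates constraint 2: word begins with /z/ → phonotactically illegal
Phonotactically legal: [kzwi] → 1.

1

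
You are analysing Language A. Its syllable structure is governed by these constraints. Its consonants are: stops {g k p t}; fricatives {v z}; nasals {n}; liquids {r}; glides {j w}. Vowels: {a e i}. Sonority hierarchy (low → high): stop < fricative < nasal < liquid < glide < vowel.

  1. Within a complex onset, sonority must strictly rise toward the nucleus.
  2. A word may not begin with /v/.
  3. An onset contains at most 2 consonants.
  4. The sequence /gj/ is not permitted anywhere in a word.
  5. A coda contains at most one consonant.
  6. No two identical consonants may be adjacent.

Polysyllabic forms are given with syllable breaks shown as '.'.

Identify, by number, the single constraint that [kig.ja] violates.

4

[kig.ja]: contains banned sequence /gj/.
This is a violation of constraint 4: "The sequence /gj/ is not permitted anywhere in a word."
The remaining constraints (1, 2, 3, 5, 6) are satisfied.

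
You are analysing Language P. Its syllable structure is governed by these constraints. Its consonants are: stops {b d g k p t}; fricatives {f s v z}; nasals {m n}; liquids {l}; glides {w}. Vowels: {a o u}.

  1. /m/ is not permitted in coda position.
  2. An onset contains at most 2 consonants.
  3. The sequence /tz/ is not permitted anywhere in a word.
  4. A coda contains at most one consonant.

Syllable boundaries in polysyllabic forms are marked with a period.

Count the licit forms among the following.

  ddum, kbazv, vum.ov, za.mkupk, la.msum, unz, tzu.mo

0

ddum — violates constraint 1: syllable 1 coda contains /m/ → illicit
kbazv — violates constraint 4: syllable 1 coda /zv/ has 2 consonants (> 1) → illicit
vum.ov — violates constraint 1: syllable 1 coda contains /m/ → illicit
za.mkupk — violates constraint 4: syllable 2 coda /pk/ has 2 consonants (> 1) → illicit
la.msum — violates constraint 1: syllable 2 coda contains /m/ → illicit
unz — violates constraint 4: syllable 1 coda /nz/ has 2 consonants (> 1) → illicit
tzu.mo — violates constraint 3: contains banned sequence /tz/ → illicit
No form is licit → 0.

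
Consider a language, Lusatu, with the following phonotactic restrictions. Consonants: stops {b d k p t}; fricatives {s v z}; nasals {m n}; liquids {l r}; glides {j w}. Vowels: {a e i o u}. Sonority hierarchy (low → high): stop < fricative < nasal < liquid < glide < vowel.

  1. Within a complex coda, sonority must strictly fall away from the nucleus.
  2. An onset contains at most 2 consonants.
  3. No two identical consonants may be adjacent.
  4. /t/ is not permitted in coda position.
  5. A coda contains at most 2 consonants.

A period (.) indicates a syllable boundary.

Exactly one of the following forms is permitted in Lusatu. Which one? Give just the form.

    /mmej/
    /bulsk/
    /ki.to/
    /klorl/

/mmej/ — violates constraint 3: adjacent identical consonants /mm/ → not permitted
/bulsk/ — violates constraint 5: syllable 1 coda /lsk/ has 3 consonants (> 2) → not permitted
/ki.to/ — σ1 onset /k/, coda /∅/ ok; σ2 onset /t/, coda /∅/ ok → permitted
/klorl/ — violates constraint 1: syllable 1 coda /rl/: /r/ (liquid, 4) → /l/ (liquid, 4) does not fall → not permitted

/ki.to/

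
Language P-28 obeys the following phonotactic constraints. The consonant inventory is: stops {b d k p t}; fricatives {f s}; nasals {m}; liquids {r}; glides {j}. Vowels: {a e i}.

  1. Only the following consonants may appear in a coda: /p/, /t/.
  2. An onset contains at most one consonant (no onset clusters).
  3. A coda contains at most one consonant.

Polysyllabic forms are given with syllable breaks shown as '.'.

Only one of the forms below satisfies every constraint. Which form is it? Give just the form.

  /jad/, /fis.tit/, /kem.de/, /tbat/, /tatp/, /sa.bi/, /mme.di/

/jad/ — violates constraint 1: syllable 1 coda contains /d/, which is not a licensed coda consonant → ill-formed
/fis.tit/ — violates constraint 1: syllable 1 coda contains /s/, which is not a licensed coda consonant → ill-formed
/kem.de/ — violates constraint 1: syllable 1 coda contains /m/, which is not a licensed coda consonant → ill-formed
/tbat/ — violates constraint 2: syllable 1 onset /tb/ has 2 consonants (> 1) → ill-formed
/tatp/ — violates constraint 3: syllable 1 coda /tp/ has 2 consonants (> 1) → ill-formed
/sa.bi/ — σ1 onset /s/, coda /∅/ ok; σ2 onset /b/, coda /∅/ ok → well-formed
/mme.di/ — violates constraint 2: syllable 1 onset /mm/ has 2 consonants (> 1) → ill-formed

/sa.bi/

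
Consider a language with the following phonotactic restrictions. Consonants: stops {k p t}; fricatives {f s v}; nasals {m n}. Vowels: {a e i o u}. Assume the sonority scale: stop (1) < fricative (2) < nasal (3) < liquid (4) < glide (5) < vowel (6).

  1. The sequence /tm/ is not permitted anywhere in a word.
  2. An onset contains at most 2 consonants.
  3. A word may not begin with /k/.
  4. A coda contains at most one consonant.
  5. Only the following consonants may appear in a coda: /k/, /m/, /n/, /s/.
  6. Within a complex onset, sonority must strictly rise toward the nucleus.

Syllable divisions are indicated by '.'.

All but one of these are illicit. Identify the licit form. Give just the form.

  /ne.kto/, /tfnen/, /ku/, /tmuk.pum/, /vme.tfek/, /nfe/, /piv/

/ne.kto/ — violates constraint 6: syllable 2 onset /kt/: /k/ (stop, 1) → /t/ (stop, 1) does not rise → illicit
/tfnen/ — violates constraint 2: syllable 1 onset /tfn/ has 3 consonants (> 2) → illicit
/ku/ — violates constraint 3: word begins with /k/ → illicit
/tmuk.pum/ — violates constraint 1: contains banned sequence /tm/ → illicit
/vme.tfek/ — σ1 onset /vm/ (2→3 rises), coda /∅/ ok; σ2 onset /tf/ (1→2 rises), coda /k/ ok → licit
/nfe/ — violates constraint 6: syllable 1 onset /nf/: /n/ (nasal, 3) → /f/ (fricative, 2) does not rise → illicit
/piv/ — violates constraint 5: syllable 1 coda contains /v/, which is not a licensed coda consonant → illicit

/vme.tfek/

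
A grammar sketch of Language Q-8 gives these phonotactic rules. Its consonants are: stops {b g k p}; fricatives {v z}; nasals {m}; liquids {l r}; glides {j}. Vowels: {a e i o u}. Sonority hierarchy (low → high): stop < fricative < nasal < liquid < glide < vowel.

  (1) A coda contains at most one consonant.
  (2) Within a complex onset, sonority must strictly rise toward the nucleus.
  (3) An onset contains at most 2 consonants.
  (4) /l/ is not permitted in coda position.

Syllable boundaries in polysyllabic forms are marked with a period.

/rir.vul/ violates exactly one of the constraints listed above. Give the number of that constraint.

/rir.vul/: syllable 2 coda contains /l/.
This is a violation of constraint 4: "/l/ is not permitted in coda position."
The remaining constraints (1, 2, 3) are satisfied.

4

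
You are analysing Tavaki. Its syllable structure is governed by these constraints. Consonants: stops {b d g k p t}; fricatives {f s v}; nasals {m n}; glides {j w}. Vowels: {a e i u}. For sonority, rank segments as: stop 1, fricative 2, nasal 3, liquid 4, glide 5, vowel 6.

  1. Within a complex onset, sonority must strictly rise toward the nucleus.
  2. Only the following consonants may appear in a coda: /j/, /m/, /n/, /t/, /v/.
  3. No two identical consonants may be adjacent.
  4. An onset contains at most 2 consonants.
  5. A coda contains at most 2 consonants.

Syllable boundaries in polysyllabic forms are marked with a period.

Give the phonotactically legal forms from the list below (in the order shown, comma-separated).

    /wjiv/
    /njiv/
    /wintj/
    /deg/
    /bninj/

/wjiv/ — violates constraint 1: syllable 1 onset /wj/: /w/ (glide, 5) → /j/ (glide, 5) does not rise → phonotactically illegal
/njiv/ — σ1 onset /nj/ (3→5 rises), coda /v/ ok → phonotactically legal
/wintj/ — violates constraint 5: syllable 1 coda /ntj/ has 3 consonants (> 2) → phonotactically illegal
/deg/ — violates constraint 2: syllable 1 coda contains /g/, which is not a licensed coda consonant → phonotactically illegal
/bninj/ — σ1 onset /bn/ (1→3 rises), coda /nj/ (2C) ok → phonotactically legal

/njiv/, /bninj/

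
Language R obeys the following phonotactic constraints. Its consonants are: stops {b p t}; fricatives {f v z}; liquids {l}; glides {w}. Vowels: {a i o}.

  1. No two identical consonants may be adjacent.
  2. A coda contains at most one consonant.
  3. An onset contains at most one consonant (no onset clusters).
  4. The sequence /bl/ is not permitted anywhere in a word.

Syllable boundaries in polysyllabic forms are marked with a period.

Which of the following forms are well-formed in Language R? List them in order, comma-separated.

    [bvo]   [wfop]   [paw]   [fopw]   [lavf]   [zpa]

[paw]

[bvo] — violates constraint 3: syllable 1 onset /bv/ has 2 consonants (> 1) → ill-formed
[wfop] — violates constraint 3: syllable 1 onset /wf/ has 2 consonants (> 1) → ill-formed
[paw] — σ1 onset /p/, coda /w/ ok → well-formed
[fopw] — violates constraint 2: syllable 1 coda /pw/ has 2 consonants (> 1) → ill-formed
[lavf] — violates constraint 2: syllable 1 coda /vf/ has 2 consonants (> 1) → ill-formed
[zpa] — violates constraint 3: syllable 1 onset /zp/ has 2 consonants (> 1) → ill-formed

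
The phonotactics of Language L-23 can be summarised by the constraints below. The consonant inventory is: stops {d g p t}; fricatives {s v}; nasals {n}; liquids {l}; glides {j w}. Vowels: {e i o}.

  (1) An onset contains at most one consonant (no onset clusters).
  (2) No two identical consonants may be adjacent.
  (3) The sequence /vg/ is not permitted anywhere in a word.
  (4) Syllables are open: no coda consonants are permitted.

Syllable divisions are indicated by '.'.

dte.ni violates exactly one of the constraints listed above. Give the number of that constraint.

dte.ni: syllable 1 onset /dt/ has 2 consonants (> 1).
This is a violation of constraint 1: "An onset contains at most one consonant (no onset clusters)."
The remaining constraints (2, 3, 4) are satisfied.

1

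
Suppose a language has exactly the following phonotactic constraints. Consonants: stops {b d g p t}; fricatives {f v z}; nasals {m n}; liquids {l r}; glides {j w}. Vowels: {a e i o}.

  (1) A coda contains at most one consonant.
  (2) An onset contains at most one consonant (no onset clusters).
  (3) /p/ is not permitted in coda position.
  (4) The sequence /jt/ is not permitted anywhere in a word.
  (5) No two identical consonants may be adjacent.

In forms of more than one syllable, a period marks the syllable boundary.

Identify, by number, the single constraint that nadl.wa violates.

1

nadl.wa: syllable 1 coda /dl/ has 2 consonants (> 1).
This is a violation of constraint 1: "A coda contains at most one consonant."
The remaining constraints (2, 3, 4, 5) are satisfied.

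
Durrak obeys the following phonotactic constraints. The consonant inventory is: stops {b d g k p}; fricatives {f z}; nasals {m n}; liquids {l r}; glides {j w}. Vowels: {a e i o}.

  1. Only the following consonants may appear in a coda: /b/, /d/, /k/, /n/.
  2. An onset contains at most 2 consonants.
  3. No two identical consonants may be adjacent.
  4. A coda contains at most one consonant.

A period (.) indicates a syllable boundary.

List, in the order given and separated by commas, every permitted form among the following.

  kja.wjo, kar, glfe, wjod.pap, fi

kja.wjo — σ1 onset /kj/ (2C), coda /∅/ ok; σ2 onset /wj/ (2C), coda /∅/ ok → permitted
kar — violates constraint 1: syllable 1 coda contains /r/, which is not a licensed coda consonant → not permitted
glfe — violates constraint 2: syllable 1 onset /glf/ has 3 consonants (> 2) → not permitted
wjod.pap — violates constraint 1: syllable 2 coda contains /p/, which is not a licensed coda consonant → not permitted
fi — σ1 onset /f/, coda /∅/ ok → permitted

kja.wjo, fi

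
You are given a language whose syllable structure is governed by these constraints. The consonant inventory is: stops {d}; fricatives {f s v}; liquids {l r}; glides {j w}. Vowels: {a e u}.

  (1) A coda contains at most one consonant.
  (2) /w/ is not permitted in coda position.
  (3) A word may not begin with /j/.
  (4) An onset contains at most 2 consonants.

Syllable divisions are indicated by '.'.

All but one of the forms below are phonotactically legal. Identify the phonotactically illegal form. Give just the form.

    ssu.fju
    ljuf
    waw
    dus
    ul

ssu.fju — σ1 onset /ss/ (2C), coda /∅/ ok; σ2 onset /fj/ (2C), coda /∅/ ok → phonotactically legal
ljuf — σ1 onset /lj/ (2C), coda /f/ ok → phonotactically legal
waw — violates constraint 2: syllable 1 coda contains /w/ → phonotactically illegal
dus — σ1 onset /d/, coda /s/ ok → phonotactically legal
ul — σ1 onset /∅/, coda /l/ ok → phonotactically legal

waw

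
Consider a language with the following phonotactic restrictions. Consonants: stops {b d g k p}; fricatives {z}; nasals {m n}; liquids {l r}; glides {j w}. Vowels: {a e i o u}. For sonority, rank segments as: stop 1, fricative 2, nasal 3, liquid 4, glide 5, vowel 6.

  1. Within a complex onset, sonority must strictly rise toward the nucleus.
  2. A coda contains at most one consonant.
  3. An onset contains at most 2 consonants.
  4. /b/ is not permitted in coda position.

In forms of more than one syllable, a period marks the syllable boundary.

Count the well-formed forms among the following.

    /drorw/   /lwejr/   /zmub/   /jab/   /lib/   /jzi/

/drorw/ — violates constraint 2: syllable 1 coda /rw/ has 2 consonants (> 1) → ill-formed
/lwejr/ — violates constraint 2: syllable 1 coda /jr/ has 2 consonants (> 1) → ill-formed
/zmub/ — violates constraint 4: syllable 1 coda contains /b/ → ill-formed
/jab/ — violates constraint 4: syllable 1 coda contains /b/ → ill-formed
/lib/ — violates constraint 4: syllable 1 coda contains /b/ → ill-formed
/jzi/ — violates constraint 1: syllable 1 onset /jz/: /j/ (glide, 5) → /z/ (fricative, 2) does not rise → ill-formed
No form is well-formed → 0.

0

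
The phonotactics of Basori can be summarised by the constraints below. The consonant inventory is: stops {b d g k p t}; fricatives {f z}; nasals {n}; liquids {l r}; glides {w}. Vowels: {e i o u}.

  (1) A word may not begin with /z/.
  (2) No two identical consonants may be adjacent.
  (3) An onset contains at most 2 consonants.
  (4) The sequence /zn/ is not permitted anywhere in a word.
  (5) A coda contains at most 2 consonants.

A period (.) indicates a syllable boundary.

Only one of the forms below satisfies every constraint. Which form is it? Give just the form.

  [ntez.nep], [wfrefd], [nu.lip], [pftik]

[nu.lip]

[ntez.nep] — violates constraint 4: contains banned sequence /zn/ → ill-formed
[wfrefd] — violates constraint 3: syllable 1 onset /wfr/ has 3 consonants (> 2) → ill-formed
[nu.lip] — σ1 onset /n/, coda /∅/ ok; σ2 onset /l/, coda /p/ ok → well-formed
[pftik] — violates constraint 3: syllable 1 onset /pft/ has 3 consonants (> 2) → ill-formed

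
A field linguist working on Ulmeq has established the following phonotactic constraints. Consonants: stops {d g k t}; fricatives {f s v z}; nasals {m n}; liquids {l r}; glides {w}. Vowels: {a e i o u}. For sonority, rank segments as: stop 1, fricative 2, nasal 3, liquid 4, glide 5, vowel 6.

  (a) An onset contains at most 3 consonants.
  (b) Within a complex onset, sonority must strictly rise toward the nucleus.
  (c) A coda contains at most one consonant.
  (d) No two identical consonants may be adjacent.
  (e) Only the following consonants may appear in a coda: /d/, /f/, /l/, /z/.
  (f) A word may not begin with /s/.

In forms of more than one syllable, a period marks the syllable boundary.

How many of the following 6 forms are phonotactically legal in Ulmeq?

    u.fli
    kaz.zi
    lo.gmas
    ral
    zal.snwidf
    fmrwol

u.fli — σ1 onset /∅/, coda /∅/ ok; σ2 onset /fl/ (2→4 rises), coda /∅/ ok → phonotactically legal
kaz.zi — violates constraint (d): adjacent identical consonants /zz/ → phonotactically illegal
lo.gmas — violates constraint (e): syllable 2 coda contains /s/, which is not a licensed coda consonant → phonotactically illegal
ral — σ1 onset /r/, coda /l/ ok → phonotactically legal
zal.snwidf — violates constraint (c): syllable 2 coda /df/ has 2 consonants (> 1) → phonotactically illegal
fmrwol — violates constraint (a): syllable 1 onset /fmrw/ has 4 consonants (> 3) → phonotactically illegal
Phonotactically legal: u.fli, ral → 2.

2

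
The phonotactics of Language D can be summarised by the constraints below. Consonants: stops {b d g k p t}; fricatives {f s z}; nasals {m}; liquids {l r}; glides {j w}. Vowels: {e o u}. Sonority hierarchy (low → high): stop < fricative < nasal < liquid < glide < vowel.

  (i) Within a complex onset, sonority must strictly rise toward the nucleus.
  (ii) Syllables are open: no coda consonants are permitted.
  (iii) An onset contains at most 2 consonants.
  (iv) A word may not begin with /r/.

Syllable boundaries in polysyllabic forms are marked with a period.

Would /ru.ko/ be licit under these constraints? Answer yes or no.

no

/ru.ko/ — violates constraint (iv): word begins with /r/ → illicit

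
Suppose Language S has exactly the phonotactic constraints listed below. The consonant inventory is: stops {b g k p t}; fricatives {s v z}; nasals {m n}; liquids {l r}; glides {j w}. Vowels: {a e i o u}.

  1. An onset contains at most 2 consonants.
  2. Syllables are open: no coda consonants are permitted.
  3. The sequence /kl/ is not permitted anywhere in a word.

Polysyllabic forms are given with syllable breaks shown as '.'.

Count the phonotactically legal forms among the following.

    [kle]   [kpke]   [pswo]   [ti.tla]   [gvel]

[kle] — violates constraint 3: contains banned sequence /kl/ → phonotactically illegal
[kpke] — violates constraint 1: syllable 1 onset /kpk/ has 3 consonants (> 2) → phonotactically illegal
[pswo] — violates constraint 1: syllable 1 onset /psw/ has 3 consonants (> 2) → phonotactically illegal
[ti.tla] — σ1 onset /t/, coda /∅/ ok; σ2 onset /tl/ (2C), coda /∅/ ok → phonotactically legal
[gvel] — violates constraint 2: syllable 1 coda /l/ has 1 consonant (> 0) → phonotactically illegal
Phonotactically legal: [ti.tla] → 1.

1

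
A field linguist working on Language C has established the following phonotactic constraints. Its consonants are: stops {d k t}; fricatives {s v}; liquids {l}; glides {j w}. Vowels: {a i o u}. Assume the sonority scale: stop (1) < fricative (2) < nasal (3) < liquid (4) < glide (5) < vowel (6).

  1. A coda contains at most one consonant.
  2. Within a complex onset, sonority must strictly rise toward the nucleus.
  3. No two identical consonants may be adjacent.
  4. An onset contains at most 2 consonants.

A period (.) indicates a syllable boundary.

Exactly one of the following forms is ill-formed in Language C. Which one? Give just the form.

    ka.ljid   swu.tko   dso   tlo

ka.ljid — σ1 onset /k/, coda /∅/ ok; σ2 onset /lj/ (4→5 rises), coda /d/ ok → well-formed
swu.tko — violates constraint 2: syllable 2 onset /tk/: /t/ (stop, 1) → /k/ (stop, 1) does not rise → ill-formed
dso — σ1 onset /ds/ (1→2 rises), coda /∅/ ok → well-formed
tlo — σ1 onset /tl/ (1→4 rises), coda /∅/ ok → well-formed

swu.tko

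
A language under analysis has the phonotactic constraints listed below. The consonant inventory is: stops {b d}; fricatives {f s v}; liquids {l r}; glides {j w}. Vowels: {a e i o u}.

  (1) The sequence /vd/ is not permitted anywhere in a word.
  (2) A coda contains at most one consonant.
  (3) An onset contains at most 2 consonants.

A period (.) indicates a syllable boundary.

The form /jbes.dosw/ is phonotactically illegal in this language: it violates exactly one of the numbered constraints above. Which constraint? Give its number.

2

/jbes.dosw/: syllable 2 coda /sw/ has 2 consonants (> 1).
This is a violation of constraint 2: "A coda contains at most one consonant."
The remaining constraints (1, 3) are satisfied.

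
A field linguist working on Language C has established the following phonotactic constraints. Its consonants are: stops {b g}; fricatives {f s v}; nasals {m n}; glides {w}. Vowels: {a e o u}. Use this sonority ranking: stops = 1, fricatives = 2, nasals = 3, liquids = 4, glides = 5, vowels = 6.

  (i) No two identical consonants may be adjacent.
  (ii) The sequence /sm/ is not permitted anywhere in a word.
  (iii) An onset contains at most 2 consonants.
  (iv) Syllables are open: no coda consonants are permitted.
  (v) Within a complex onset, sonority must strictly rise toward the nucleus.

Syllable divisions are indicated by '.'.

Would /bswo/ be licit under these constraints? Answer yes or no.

/bswo/ — violates constraint (iii): syllable 1 onset /bsw/ has 3 consonants (> 2) → illicit

no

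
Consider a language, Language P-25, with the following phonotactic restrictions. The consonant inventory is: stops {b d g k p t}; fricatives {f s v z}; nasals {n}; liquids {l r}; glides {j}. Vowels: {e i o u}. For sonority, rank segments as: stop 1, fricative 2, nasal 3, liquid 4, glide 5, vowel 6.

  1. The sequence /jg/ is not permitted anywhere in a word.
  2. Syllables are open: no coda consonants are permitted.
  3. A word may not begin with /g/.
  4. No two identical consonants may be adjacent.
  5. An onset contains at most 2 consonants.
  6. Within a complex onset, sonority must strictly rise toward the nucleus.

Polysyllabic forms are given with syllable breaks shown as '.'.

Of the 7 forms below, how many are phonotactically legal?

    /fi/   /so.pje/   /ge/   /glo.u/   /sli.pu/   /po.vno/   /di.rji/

/fi/ — σ1 onset /f/, coda /∅/ ok → phonotactically legal
/so.pje/ — σ1 onset /s/, coda /∅/ ok; σ2 onset /pj/ (1→5 rises), coda /∅/ ok → phonotactically legal
/ge/ — violates constraint 3: word begins with /g/ → phonotactically illegal
/glo.u/ — violates constraint 3: word begins with /g/ → phonotactically illegal
/sli.pu/ — σ1 onset /sl/ (2→4 rises), coda /∅/ ok; σ2 onset /p/, coda /∅/ ok → phonotactically legal
/po.vno/ — σ1 onset /p/, coda /∅/ ok; σ2 onset /vn/ (2→3 rises), coda /∅/ ok → phonotactically legal
/di.rji/ — σ1 onset /d/, coda /∅/ ok; σ2 onset /rj/ (4→5 rises), coda /∅/ ok → phonotactically legal
Phonotactically legal: /fi/, /so.pje/, /sli.pu/, /po.vno/, /di.rji/ → 5.

5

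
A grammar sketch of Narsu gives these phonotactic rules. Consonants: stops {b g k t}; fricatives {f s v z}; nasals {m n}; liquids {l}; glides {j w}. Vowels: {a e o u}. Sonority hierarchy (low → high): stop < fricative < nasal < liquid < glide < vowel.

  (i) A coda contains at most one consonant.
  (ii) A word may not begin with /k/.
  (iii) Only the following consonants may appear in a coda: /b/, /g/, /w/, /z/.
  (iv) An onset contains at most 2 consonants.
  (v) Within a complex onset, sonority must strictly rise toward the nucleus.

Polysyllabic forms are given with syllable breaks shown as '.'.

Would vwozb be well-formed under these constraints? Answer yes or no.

no

vwozb — violates constraint (i): syllable 1 coda /zb/ has 2 consonants (> 1) → ill-formed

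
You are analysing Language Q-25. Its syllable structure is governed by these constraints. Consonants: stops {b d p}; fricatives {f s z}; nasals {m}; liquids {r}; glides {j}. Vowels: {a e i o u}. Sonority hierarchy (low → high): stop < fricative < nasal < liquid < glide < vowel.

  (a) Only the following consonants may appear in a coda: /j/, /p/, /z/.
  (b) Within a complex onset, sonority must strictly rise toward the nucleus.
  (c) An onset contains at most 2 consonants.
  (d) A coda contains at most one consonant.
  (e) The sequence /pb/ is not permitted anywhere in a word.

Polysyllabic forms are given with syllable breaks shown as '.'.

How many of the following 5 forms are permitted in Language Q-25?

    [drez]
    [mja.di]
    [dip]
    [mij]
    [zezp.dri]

4

[drez] — σ1 onset /dr/ (1→4 rises), coda /z/ ok → permitted
[mja.di] — σ1 onset /mj/ (3→5 rises), coda /∅/ ok; σ2 onset /d/, coda /∅/ ok → permitted
[dip] — σ1 onset /d/, coda /p/ ok → permitted
[mij] — σ1 onset /m/, coda /j/ ok → permitted
[zezp.dri] — violates constraint (d): syllable 1 coda /zp/ has 2 consonants (> 1) → not permitted
Permitted: [drez], [mja.di], [dip], [mij] → 4.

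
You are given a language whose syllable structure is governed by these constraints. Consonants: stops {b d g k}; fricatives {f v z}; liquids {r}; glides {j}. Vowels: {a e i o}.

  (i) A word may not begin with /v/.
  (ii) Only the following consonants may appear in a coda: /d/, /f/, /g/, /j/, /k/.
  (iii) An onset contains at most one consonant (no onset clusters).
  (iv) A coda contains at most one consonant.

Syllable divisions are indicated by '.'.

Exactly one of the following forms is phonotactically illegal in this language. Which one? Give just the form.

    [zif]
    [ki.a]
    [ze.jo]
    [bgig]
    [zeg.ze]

[bgig]

[zif] — σ1 onset /z/, coda /f/ ok → phonotactically legal
[ki.a] — σ1 onset /k/, coda /∅/ ok; σ2 onset /∅/, coda /∅/ ok → phonotactically legal
[ze.jo] — σ1 onset /z/, coda /∅/ ok; σ2 onset /j/, coda /∅/ ok → phonotactically legal
[bgig] — violates constraint (iii): syllable 1 onset /bg/ has 2 consonants (> 1) → phonotactically illegal
[zeg.ze] — σ1 onset /z/, coda /g/ ok; σ2 onset /z/, coda /∅/ ok → phonotactically legal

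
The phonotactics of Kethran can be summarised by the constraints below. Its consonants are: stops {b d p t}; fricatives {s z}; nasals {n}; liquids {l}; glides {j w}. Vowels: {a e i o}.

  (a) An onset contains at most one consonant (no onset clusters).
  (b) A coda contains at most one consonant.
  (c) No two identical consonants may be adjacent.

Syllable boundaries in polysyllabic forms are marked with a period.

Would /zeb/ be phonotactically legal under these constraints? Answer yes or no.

/zeb/ — σ1 onset /z/, coda /b/ ok → phonotactically legal

yes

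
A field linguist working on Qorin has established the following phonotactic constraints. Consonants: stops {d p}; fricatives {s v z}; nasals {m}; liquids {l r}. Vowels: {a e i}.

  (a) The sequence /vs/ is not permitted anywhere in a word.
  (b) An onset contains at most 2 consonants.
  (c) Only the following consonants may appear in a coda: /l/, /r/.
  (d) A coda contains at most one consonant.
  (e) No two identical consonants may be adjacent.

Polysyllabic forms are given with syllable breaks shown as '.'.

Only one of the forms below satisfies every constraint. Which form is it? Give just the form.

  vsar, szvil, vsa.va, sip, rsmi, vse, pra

pra

vsar — violates constraint (a): contains banned sequence /vs/ → illicit
szvil — violates constraint (b): syllable 1 onset /szv/ has 3 consonants (> 2) → illicit
vsa.va — violates constraint (a): contains banned sequence /vs/ → illicit
sip — violates constraint (c): syllable 1 coda contains /p/, which is not a licensed coda consonant → illicit
rsmi — violates constraint (b): syllable 1 onset /rsm/ has 3 consonants (> 2) → illicit
vse — violates constraint (a): contains banned sequence /vs/ → illicit
pra — σ1 onset /pr/ (2C), coda /∅/ ok → licit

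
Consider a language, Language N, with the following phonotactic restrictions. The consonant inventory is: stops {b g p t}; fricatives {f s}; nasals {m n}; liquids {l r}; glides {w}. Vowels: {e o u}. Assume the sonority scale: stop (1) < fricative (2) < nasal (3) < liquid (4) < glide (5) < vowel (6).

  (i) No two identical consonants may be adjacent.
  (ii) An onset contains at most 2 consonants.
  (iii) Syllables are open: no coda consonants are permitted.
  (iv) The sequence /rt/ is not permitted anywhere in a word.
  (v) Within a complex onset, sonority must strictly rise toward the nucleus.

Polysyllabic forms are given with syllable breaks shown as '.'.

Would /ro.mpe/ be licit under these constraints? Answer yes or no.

/ro.mpe/ — violates constraint (v): syllable 2 onset /mp/: /m/ (nasal, 3) → /p/ (stop, 1) does not rise → illicit

no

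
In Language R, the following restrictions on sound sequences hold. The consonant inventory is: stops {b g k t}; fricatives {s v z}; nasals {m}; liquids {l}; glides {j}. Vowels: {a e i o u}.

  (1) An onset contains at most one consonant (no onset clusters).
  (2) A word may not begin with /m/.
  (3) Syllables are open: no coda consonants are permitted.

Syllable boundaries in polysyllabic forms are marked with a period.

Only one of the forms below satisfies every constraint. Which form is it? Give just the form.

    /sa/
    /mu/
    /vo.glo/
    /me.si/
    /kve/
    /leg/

/sa/

/sa/ — σ1 onset /s/, coda /∅/ ok → well-formed
/mu/ — violates constraint 2: word begins with /m/ → ill-formed
/vo.glo/ — violates constraint 1: syllable 2 onset /gl/ has 2 consonants (> 1) → ill-formed
/me.si/ — violates constraint 2: word begins with /m/ → ill-formed
/kve/ — violates constraint 1: syllable 1 onset /kv/ has 2 consonants (> 1) → ill-formed
/leg/ — violates constraint 3: syllable 1 coda /g/ has 1 consonant (> 0) → ill-formed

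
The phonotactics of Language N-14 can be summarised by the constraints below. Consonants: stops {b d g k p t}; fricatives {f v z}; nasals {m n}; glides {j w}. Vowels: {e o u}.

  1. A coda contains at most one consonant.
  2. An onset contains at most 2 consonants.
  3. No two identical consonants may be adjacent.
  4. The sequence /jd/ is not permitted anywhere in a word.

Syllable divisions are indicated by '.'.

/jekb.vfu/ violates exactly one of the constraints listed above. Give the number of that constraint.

1

/jekb.vfu/: syllable 1 coda /kb/ has 2 consonants (> 1).
This is a violation of constraint 1: "A coda contains at most one consonant."
The remaining constraints (2, 3, 4) are satisfied.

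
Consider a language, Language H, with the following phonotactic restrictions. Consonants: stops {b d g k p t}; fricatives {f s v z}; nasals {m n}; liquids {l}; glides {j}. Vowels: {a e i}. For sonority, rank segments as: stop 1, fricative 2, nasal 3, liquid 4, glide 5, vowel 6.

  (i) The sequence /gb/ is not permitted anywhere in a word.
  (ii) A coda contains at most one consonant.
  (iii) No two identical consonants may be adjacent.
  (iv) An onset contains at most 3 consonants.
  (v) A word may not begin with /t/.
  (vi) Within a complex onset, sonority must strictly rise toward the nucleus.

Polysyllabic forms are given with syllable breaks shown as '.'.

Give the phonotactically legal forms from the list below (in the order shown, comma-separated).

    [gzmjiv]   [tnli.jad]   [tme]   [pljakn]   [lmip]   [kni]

[gzmjiv] — violates constraint (iv): syllable 1 onset /gzmj/ has 4 consonants (> 3) → phonotactically illegal
[tnli.jad] — violates constraint (v): word begins with /t/ → phonotactically illegal
[tme] — violates constraint (v): word begins with /t/ → phonotactically illegal
[pljakn] — violates constraint (ii): syllable 1 coda /kn/ has 2 consonants (> 1) → phonotactically illegal
[lmip] — violates constraint (vi): syllable 1 onset /lm/: /l/ (liquid, 4) → /m/ (nasal, 3) does not rise → phonotactically illegal
[kni] — σ1 onset /kn/ (1→3 rises), coda /∅/ ok → phonotactically legal

[kni]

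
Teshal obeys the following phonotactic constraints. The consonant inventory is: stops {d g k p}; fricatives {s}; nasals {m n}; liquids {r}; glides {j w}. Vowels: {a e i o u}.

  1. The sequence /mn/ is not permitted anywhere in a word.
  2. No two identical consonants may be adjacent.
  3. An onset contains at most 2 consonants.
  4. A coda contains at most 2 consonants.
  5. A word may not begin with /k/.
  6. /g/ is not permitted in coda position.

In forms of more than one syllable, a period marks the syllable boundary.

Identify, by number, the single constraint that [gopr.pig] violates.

[gopr.pig]: syllable 2 coda contains /g/.
This is a violation of constraint 6: "/g/ is not permitted in coda position."
The remaining constraints (1, 2, 3, 4, 5) are satisfied.

6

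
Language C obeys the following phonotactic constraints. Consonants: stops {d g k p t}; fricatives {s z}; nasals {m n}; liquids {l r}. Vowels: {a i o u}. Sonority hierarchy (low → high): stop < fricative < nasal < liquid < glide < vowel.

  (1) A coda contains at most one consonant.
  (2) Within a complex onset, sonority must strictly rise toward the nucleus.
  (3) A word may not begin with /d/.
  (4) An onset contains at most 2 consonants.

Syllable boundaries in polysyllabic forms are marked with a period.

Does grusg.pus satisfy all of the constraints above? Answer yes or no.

no

grusg.pus — violates constraint 1: syllable 1 coda /sg/ has 2 consonants (> 1) → not permitted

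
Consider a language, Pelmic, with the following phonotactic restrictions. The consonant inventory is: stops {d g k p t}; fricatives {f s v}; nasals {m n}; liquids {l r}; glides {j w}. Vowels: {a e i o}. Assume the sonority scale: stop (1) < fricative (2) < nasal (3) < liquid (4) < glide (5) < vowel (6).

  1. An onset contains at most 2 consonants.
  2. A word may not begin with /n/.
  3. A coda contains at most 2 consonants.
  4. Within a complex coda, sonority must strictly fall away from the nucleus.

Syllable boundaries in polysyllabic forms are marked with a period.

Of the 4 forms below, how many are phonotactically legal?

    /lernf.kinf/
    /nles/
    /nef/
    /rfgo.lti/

/lernf.kinf/ — violates constraint 3: syllable 1 coda /rnf/ has 3 consonants (> 2) → phonotactically illegal
/nles/ — violates constraint 2: word begins with /n/ → phonotactically illegal
/nef/ — violates constraint 2: word begins with /n/ → phonotactically illegal
/rfgo.lti/ — violates constraint 1: syllable 1 onset /rfg/ has 3 consonants (> 2) → phonotactically illegal
No form is phonotactically legal → 0.

0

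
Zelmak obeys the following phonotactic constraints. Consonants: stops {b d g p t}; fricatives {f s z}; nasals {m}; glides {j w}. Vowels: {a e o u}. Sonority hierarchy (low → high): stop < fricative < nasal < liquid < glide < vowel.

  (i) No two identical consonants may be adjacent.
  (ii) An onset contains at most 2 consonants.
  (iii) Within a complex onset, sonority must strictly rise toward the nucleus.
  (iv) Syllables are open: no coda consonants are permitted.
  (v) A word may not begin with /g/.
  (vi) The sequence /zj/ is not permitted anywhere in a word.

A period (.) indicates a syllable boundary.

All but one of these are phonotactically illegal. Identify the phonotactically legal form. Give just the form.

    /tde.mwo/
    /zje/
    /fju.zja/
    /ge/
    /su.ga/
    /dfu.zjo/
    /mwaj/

/tde.mwo/ — violates constraint (iii): syllable 1 onset /td/: /t/ (stop, 1) → /d/ (stop, 1) does not rise → phonotactically illegal
/zje/ — violates constraint (vi): contains banned sequence /zj/ → phonotactically illegal
/fju.zja/ — violates constraint (vi): contains banned sequence /zj/ → phonotactically illegal
/ge/ — violates constraint (v): word begins with /g/ → phonotactically illegal
/su.ga/ — σ1 onset /s/, coda /∅/ ok; σ2 onset /g/, coda /∅/ ok → phonotactically legal
/dfu.zjo/ — violates constraint (vi): contains banned sequence /zj/ → phonotactically illegal
/mwaj/ — violates constraint (iv): syllable 1 coda /j/ has 1 consonant (> 0) → phonotactically illegal

/su.ga/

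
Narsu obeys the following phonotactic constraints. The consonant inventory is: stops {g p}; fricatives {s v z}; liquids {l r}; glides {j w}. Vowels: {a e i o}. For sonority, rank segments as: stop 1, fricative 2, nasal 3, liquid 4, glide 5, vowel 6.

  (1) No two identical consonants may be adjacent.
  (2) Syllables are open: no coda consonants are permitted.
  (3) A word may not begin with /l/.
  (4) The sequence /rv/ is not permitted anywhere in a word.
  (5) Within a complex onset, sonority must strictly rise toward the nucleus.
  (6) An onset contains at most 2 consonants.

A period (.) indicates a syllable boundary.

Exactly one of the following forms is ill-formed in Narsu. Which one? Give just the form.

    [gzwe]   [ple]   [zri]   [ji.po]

[gzwe] — violates constraint 6: syllable 1 onset /gzw/ has 3 consonants (> 2) → ill-formed
[ple] — σ1 onset /pl/ (1→4 rises), coda /∅/ ok → well-formed
[zri] — σ1 onset /zr/ (2→4 rises), coda /∅/ ok → well-formed
[ji.po] — σ1 onset /j/, coda /∅/ ok; σ2 onset /p/, coda /∅/ ok → well-formed

[gzwe]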